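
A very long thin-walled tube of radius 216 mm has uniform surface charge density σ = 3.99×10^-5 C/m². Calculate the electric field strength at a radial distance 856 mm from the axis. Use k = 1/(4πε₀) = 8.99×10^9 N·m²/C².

Take a coaxial cylindrical Gaussian surface of radius r = 856 mm and length L (r > 216 mm).
The whole shell is enclosed: λ_enc = σ·2πR = (3.99e-5)·2π·(0.216) = 5.415×10^-5 C/m.
By Gauss's law (flux through the curved wall only), E·2πrL = λ_enc L/ε₀.
E = 2k|λ_enc|/r = 2(8.99×10^9)(5.415e-5)/(0.856) = 1.14×10^6 N/C.

E = 1.14×10^6 N/C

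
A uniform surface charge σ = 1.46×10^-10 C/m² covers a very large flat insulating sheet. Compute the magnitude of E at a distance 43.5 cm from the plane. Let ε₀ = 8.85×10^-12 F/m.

By planar symmetry E is perpendicular to the sheet and uniform; use a Gaussian pillbox with flat faces of area A on each side of the sheet.
Flux Φ = 2EA and Q_enc = σA, so 2EA = σA/ε₀ ⇒ E = |σ|/(2ε₀), independent of distance.
E = |σ|/(2ε₀) = (1.46×10^-10)/(2·8.85×10^-12) = 8.25 N/C.

|E| = 8.25 N/C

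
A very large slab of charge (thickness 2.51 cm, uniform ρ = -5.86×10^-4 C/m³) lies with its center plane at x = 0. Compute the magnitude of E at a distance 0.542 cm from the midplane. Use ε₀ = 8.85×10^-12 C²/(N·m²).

E ≈ 3.59e5 V/m

By symmetry E is perpendicular to the slab. A Gaussian pillbox from −0.542 cm to +0.542 cm (face area A) lies entirely within the slab.
Q_enc = ρ·(2x)·A and flux = 2EA, so 2EA = 2ρxA/ε₀ ⇒ E = |ρ|x/ε₀.
E = (5.86×10^-4)(0.00542)/(8.85×10^-12) = 3.59×10^5 N/C.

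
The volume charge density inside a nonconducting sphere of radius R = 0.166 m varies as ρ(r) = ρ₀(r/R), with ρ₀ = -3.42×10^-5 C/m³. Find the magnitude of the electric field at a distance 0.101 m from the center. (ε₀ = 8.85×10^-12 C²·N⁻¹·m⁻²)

Use a concentric Gaussian sphere at r = 0.101 m (r < R).
Q_enc = ∫₀^r ρ(r')·4πr'² dr' = (4πρ₀/R) ∫₀^r r'^3 dr' = 4πρ₀ r^4/(4·R) = -6.735×10^-8 C.
Gauss's law: E·4πr² = Q_enc/ε₀.
E = |Q_enc|/(4πε₀r²) = (6.735×10^-8)/(4π·8.85×10^-12·(0.101)²) = 5.94×10^4 N/C.

5.94×10^4 N/C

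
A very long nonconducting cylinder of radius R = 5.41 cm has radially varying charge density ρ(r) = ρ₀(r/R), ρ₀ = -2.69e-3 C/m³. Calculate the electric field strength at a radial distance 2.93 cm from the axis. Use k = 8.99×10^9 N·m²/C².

|E| ≈ 1.61×10^6 V/m

Take a coaxial cylindrical Gaussian surface of radius r = 2.93 cm and length L (r < R).
λ_enc = ∫₀^r ρ(r')·2πr' dr' = (2πρ₀/R)·r^3/3 = -2.619×10^-6 C/m.
Gauss's law: E·2πrL = λ_enc L/ε₀.
E = 2k|λ_enc|/r = 2(8.99×10^9)(2.619×10^-6)/(0.0293) = 1.61×10^6 N/C.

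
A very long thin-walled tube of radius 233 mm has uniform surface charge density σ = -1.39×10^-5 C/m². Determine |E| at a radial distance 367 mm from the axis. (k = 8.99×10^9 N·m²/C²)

Choose a coaxial cylinder of radius r = 367 mm (arbitrary length L) as the Gaussian surface (r > 233 mm).
The whole shell is enclosed: λ_enc = σ·2πR = (-1.39e-5)·2π·(0.233) = -2.035×10^-5 C/m.
Since E is radial and uniform over the curved surface, Φ = E·2πrL = Q_enc/ε₀ = λ_enc L/ε₀.
E = 2k|λ_enc|/r = 2(8.99×10^9)(2.035e-5)/(0.367) = 9.97×10^5 N/C.

9.97×10^5 N/C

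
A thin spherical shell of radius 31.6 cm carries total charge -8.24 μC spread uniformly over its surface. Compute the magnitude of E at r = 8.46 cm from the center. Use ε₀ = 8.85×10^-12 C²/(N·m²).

E = 0 (no enclosed charge)

By spherical symmetry E is radial; choose a Gaussian sphere of radius r = 8.46 cm (inside the shell, r < 31.6 cm).
No charge lies within this surface, so Q_enc = 0 and Gauss's law gives E·4πr² = 0 ⇒ E = 0.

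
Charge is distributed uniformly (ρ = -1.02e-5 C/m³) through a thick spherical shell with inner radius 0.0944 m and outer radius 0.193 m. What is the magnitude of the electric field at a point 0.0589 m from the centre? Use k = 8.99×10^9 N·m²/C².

Use a concentric Gaussian sphere at r = 0.0589 m (r < 0.0944 m, inside the empty cavity).
No charge is enclosed, so by Gauss's law E·4πr² = 0 ⇒ E = 0.

E = 0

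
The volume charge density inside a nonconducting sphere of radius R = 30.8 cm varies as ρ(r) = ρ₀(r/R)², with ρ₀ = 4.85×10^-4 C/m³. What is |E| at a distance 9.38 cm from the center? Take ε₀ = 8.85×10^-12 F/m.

Symmetry ⇒ E = E(r) r̂. Gaussian sphere of radius r = 9.38 cm (r < R).
Integrate the density: Q_enc = 4π ∫₀^r ρ₀(r'/R)^2 r'² dr' = 4πρ₀ r^5/(5·R²) = 9.33×10^-8 C.
Gauss's law: E·4πr² = Q_enc/ε₀.
E = |Q_enc|/(4πε₀r²) = (9.33×10^-8)/(4π·8.85×10^-12·(0.0938)²) = 9.54×10^4 N/C.

9.54×10^4 N/C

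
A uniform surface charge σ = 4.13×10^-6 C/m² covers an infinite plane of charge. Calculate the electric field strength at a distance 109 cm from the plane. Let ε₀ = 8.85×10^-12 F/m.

E = 2.33e5 N/C

The symmetry is planar: E is normal to the sheet and the same magnitude on both sides. Take a pillbox straddling the sheet with end-cap area A.
Flux Φ = 2EA and Q_enc = σA, so 2EA = σA/ε₀ ⇒ E = |σ|/(2ε₀), independent of distance.
E = |σ|/(2ε₀) = (4.13e-6)/(2·8.85×10^-12) = 2.33×10^5 N/C.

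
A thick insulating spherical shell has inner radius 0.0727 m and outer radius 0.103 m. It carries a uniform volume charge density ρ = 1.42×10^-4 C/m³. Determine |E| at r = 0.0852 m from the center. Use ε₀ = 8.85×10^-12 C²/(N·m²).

Symmetry ⇒ E = E(r) r̂. Gaussian sphere of radius r = 0.0852 m (within the shell material, 0.0727 m < r < 0.103 m).
Enclosed charge is the volume from a to r: Q_enc = (4π/3)ρ(r³ − a³) = 1.393×10^-7 C.
Since E is radial and uniform over the Gaussian sphere, Φ = E·4πr² = Q_enc/ε₀.
E = |Q_enc|/(4πε₀r²) = (1.393e-7)/(4π·8.85×10^-12·(0.0852)²) = 1.73e5 N/C.

1.73×10^5 N/C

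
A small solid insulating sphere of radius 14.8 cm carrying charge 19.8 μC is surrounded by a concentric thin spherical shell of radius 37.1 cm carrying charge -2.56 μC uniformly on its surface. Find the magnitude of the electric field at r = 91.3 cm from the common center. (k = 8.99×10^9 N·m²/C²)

Take a concentric spherical Gaussian surface of radius r = 91.3 cm (r > 37.1 cm, enclosing both).
Q_enc = (19.8 μC) + (-2.56 μC) = 1.724e-5 C.
Gauss's law: E·4πr² = Q_enc/ε₀.
E = k|Q_enc|/r² = (8.99×10^9)(1.724×10^-5)/(0.913)² = 1.86×10^5 N/C.

1.86×10^5 N/C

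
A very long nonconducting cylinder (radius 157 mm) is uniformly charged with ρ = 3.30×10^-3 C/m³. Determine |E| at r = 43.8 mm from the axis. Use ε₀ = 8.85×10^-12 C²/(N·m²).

8.17×10^6 N/C

Coaxial Gaussian cylinder, radius r = 43.8 mm, length L (r < R).
Enclosed charge per unit length: λ_enc = ρ·πr² = (3.30×10^-3)π(0.0438)² = 1.989×10^-5 C/m.
By Gauss's law (flux through the curved wall only), E·2πrL = λ_enc L/ε₀.
E = |λ_enc|/(2πε₀r) = (1.989×10^-5)/(2π·8.85×10^-12·0.0438) = 8.17×10^6 N/C.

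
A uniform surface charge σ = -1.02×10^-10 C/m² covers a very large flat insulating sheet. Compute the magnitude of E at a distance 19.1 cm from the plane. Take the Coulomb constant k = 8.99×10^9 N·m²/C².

|E| = 5.76 N/C

The symmetry is planar: E is normal to the sheet and the same magnitude on both sides. Take a pillbox straddling the sheet with end-cap area A.
Flux Φ = 2EA and Q_enc = σA, so 2EA = σA/ε₀ ⇒ E = |σ|/(2ε₀), independent of distance.
E = 2πk|σ| = 2π(8.99×10^9)(1.02e-10) = 5.76 N/C.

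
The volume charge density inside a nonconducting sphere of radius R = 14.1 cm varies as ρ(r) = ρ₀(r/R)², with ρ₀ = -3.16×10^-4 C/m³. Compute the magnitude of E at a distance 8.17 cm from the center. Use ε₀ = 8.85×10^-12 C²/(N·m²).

Use a concentric Gaussian sphere at r = 8.17 cm (r < R).
Q_enc = ∫₀^r ρ(r')·4πr'² dr' = (4πρ₀/R²) ∫₀^r r'^4 dr' = 4πρ₀ r^5/(5·R²) = -1.454×10^-7 C.
Gauss's law: E·4πr² = Q_enc/ε₀.
E = |Q_enc|/(4πε₀r²) = (1.454×10^-7)/(4π·8.85×10^-12·(0.0817)²) = 1.96×10^5 N/C.

E ≈ 1.96×10^5 N/C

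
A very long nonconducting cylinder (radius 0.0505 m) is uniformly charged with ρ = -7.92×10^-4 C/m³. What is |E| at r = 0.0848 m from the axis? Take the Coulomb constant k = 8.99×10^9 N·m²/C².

Choose a coaxial cylinder of radius r = 0.0848 m (arbitrary length L) as the Gaussian surface (r > 0.0505 m, full cross-section enclosed).
λ_enc = ρ·πR² = (-7.92×10^-4)π(0.0505)² = -6.345×10^-6 C/m.
By Gauss's law (flux through the curved wall only), E·2πrL = λ_enc L/ε₀.
E = 2k|λ_enc|/r = 2(8.99×10^9)(6.345×10^-6)/(0.0848) = 1.35×10^6 N/C.

E = 1.35e6 N/C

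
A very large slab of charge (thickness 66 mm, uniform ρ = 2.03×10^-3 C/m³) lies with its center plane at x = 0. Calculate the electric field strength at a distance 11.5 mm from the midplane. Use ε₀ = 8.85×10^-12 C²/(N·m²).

By symmetry E is perpendicular to the slab. A Gaussian pillbox from −11.5 mm to +11.5 mm (face area A) lies entirely within the slab.
Q_enc = ρ·(2x)·A and flux = 2EA, so 2EA = 2ρxA/ε₀ ⇒ E = |ρ|x/ε₀.
E = (2.03×10^-3)(0.0115)/(8.85×10^-12) = 2.64×10^6 N/C.

E ≈ 2.64e6 N/C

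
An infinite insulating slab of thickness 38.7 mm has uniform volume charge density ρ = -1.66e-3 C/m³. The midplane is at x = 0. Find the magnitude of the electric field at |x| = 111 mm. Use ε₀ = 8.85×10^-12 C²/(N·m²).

The point |x| = 111 mm lies outside the slab (half-thickness 0.01935 m). A symmetric pillbox spanning the full slab encloses Q_enc = ρ·d·A.
Flux = 2EA ⇒ E = |ρ|d/(2ε₀), independent of distance outside.
E = (1.66e-3)(0.0387)/(2·8.85×10^-12) = 3.63×10^6 N/C.

E = 3.63×10^6 N/C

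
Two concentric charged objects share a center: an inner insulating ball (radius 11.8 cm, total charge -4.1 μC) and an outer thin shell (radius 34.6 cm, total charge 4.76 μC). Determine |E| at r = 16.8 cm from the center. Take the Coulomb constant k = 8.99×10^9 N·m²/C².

By spherical symmetry E is radial; choose a Gaussian sphere of radius r = 16.8 cm (between the bodies, 11.8 cm < r < 34.6 cm).
Only the inner charge is enclosed; the outer shell contributes nothing inside itself. Q_enc = -4.1 μC = -4.10×10^-6 C.
Gauss's law: E·4πr² = Q_enc/ε₀.
E = k|Q_enc|/r² = (8.99×10^9)(4.10e-6)/(0.168)² = 1.31×10^6 N/C.

|E| ≈ 1.31×10^6 N/C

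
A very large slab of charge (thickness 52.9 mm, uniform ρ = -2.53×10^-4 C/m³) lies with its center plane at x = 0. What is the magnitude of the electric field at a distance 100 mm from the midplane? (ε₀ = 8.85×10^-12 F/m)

The point |x| = 100 mm lies outside the slab (half-thickness 0.02645 m). A symmetric pillbox spanning the full slab encloses Q_enc = ρ·d·A.
Flux = 2EA ⇒ E = |ρ|d/(2ε₀), independent of distance outside.
E = (2.53×10^-4)(0.0529)/(2·8.85×10^-12) = 7.56×10^5 N/C.

|E| = 7.56×10^5 V/m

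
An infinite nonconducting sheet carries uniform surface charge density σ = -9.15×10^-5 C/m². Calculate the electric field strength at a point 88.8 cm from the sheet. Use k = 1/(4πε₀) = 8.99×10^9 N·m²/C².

Choose a cylindrical pillbox piercing the sheet, end faces (area A) parallel to it.
Only the two end caps contribute flux: Φ = 2EA. With Q_enc = σA, Gauss's law gives E = |σ|/(2ε₀).
E = 2πk|σ| = 2π(8.99×10^9)(9.15×10^-5) = 5.17e6 N/C.

E ≈ 5.17×10^6 N/C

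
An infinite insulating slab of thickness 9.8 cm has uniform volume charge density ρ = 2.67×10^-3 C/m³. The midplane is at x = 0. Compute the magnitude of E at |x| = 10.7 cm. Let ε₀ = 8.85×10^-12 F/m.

E ≈ 1.48×10^7 V/m

The point |x| = 10.7 cm lies outside the slab (half-thickness 0.049 m). A symmetric pillbox spanning the full slab encloses Q_enc = ρ·d·A.
Flux = 2EA ⇒ E = |ρ|d/(2ε₀), independent of distance outside.
E = (2.67×10^-3)(0.098)/(2·8.85×10^-12) = 1.48e7 N/C.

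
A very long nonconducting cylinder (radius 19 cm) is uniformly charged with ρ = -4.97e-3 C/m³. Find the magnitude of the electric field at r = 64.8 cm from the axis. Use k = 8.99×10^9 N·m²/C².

1.56×10^7 V/m

Take a coaxial cylindrical Gaussian surface of radius r = 64.8 cm and length L (r > 19 cm, full cross-section enclosed).
λ_enc = ρ·πR² = (-4.97e-3)π(0.19)² = -5.637×10^-4 C/m.
Gauss's law: E·2πrL = λ_enc L/ε₀.
E = 2k|λ_enc|/r = 2(8.99×10^9)(5.637×10^-4)/(0.648) = 1.56×10^7 N/C.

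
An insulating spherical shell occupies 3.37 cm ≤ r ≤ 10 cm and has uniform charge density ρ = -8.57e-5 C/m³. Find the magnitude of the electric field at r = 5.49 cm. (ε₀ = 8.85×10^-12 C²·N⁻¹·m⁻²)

By spherical symmetry E is radial; choose a Gaussian sphere of radius r = 5.49 cm (within the shell material, 3.37 cm < r < 10 cm).
Only the shell between 3.37 cm and r is enclosed: Q_enc = ρ·(4π/3)(r³ − a³) = (-8.57e-5)·(4π/3)·((0.0549)³ − (0.0337)³) = -4.566×10^-8 C.
Gauss's law: E·4πr² = Q_enc/ε₀.
E = |Q_enc|/(4πε₀r²) = (4.566×10^-8)/(4π·8.85×10^-12·(0.0549)²) = 1.36×10^5 N/C.

|E| = 1.36×10^5 N/C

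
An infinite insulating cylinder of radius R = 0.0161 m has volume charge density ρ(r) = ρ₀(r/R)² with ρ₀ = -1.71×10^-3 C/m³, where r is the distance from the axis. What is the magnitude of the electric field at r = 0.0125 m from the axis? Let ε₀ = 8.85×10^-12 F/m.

E ≈ 3.64e5 N/C

Coaxial Gaussian cylinder, radius r = 0.0125 m, length L (r < R).
λ_enc = ∫₀^r ρ(r')·2πr' dr' = (2πρ₀/R²)·r^4/4 = -2.53×10^-7 C/m.
Applying ∮E·dA = Q_enc/ε₀ with the end caps contributing no flux:
E = |λ_enc|/(2πε₀r) = (2.53e-7)/(2π·8.85×10^-12·0.0125) = 3.64×10^5 N/C.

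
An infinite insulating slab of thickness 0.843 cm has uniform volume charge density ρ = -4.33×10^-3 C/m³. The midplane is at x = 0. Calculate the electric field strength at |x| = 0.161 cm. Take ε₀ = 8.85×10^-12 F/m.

By symmetry E is perpendicular to the slab. A Gaussian pillbox from −0.161 cm to +0.161 cm (face area A) lies entirely within the slab.
Q_enc = ρ·(2x)·A and flux = 2EA, so 2EA = 2ρxA/ε₀ ⇒ E = |ρ|x/ε₀.
E = (4.33×10^-3)(0.00161)/(8.85×10^-12) = 7.88e5 N/C.

|E| = 7.88e5 N/C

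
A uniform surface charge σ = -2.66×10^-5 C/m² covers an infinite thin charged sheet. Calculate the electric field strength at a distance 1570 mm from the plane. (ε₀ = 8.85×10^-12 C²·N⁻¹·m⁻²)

E = 1.50×10^6 N/C

Choose a cylindrical pillbox piercing the sheet, end faces (area A) parallel to it.
Flux Φ = 2EA and Q_enc = σA, so 2EA = σA/ε₀ ⇒ E = |σ|/(2ε₀), independent of distance.
E = |σ|/(2ε₀) = (2.66×10^-5)/(2·8.85×10^-12) = 1.50×10^6 N/C.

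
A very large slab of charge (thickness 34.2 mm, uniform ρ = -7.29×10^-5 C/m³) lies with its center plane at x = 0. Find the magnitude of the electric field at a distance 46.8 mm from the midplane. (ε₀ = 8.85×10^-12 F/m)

E ≈ 1.41×10^5 N/C

The point |x| = 46.8 mm lies outside the slab (half-thickness 0.0171 m). A symmetric pillbox spanning the full slab encloses Q_enc = ρ·d·A.
Flux = 2EA ⇒ E = |ρ|d/(2ε₀), independent of distance outside.
E = (7.29×10^-5)(0.0342)/(2·8.85×10^-12) = 1.41e5 N/C.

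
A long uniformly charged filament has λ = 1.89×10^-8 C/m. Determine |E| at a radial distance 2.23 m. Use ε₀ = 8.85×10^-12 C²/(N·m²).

By cylindrical symmetry E is radial; use a coaxial Gaussian cylinder of radius 2.23 m and length L.
Q_enc = λL, so λ_enc = 1.89e-8 C/m.
Since E is radial and uniform over the curved surface, Φ = E·2πrL = Q_enc/ε₀ = λ_enc L/ε₀.
E = |λ_enc|/(2πε₀r) = (1.89×10^-8)/(2π·8.85×10^-12·2.23) = 152 N/C.

E = 152 N/C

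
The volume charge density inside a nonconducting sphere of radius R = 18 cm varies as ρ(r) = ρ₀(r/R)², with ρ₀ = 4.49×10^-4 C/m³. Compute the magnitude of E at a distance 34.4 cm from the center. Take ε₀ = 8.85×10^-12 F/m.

5.00×10^5 N/C

Symmetry ⇒ E = E(r) r̂. Gaussian sphere of radius r = 34.4 cm (r > R, all charge enclosed).
Q_enc = 4π ∫₀^R ρ₀(r'/R)^2 r'² dr' = 4πρ₀R³/5 = 6.581×10^-6 C.
Since E is radial and uniform over the Gaussian sphere, Φ = E·4πr² = Q_enc/ε₀.
E = |Q_enc|/(4πε₀r²) = (6.581×10^-6)/(4π·8.85×10^-12·(0.344)²) = 5.00×10^5 N/C.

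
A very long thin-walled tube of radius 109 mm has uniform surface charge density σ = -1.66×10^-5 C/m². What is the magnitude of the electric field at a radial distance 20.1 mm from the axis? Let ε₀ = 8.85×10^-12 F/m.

E = 0

Choose a coaxial cylinder of radius r = 20.1 mm (arbitrary length L) as the Gaussian surface (r < 109 mm, inside the shell).
No charge is enclosed, so Gauss's law gives E·2πrL = 0 ⇒ E = 0.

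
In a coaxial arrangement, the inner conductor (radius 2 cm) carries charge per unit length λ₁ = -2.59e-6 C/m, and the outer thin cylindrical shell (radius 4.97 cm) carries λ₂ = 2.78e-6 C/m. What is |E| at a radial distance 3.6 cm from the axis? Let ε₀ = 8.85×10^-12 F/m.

1.29×10^6 N/C

Choose a coaxial cylinder of radius r = 3.6 cm (arbitrary length L) as the Gaussian surface (between the conductors, 2 cm < r < 4.97 cm).
The shell at 4.97 cm lies outside the Gaussian surface, so λ_enc = λ₁ = -2.59×10^-6 C/m.
Applying ∮E·dA = Q_enc/ε₀ with the end caps contributing no flux:
E = |λ_enc|/(2πε₀r) = (2.59e-6)/(2π·8.85×10^-12·0.036) = 1.29×10^6 N/C.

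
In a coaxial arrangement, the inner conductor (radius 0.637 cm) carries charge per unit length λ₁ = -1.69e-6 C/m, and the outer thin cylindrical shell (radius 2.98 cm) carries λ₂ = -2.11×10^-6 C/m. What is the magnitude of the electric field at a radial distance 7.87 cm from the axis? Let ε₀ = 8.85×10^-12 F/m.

Coaxial Gaussian cylinder, radius r = 7.87 cm, length L (r > 2.98 cm, enclosing both).
λ_enc = λ₁ + λ₂ = (-1.69e-6) + (-2.11×10^-6) = -3.80e-6 C/m.
By Gauss's law (flux through the curved wall only), E·2πrL = λ_enc L/ε₀.
E = |λ_enc|/(2πε₀r) = (3.80×10^-6)/(2π·8.85×10^-12·0.0787) = 8.68e5 N/C.

|E| ≈ 8.68e5 V/m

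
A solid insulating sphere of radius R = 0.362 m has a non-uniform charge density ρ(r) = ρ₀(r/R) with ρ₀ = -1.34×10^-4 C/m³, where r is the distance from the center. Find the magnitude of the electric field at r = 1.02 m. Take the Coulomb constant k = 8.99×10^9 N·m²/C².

E = 1.73×10^5 N/C

Use a concentric Gaussian sphere at r = 1.02 m (r > R, all charge enclosed).
Q_enc = 4π ∫₀^R ρ₀(r'/R)^1 r'² dr' = 4πρ₀R³/4 = -1.997×10^-5 C.
By Gauss's law, ∮E·dA = E·4πr² = Q_enc/ε₀.
E = k|Q_enc|/r² = (8.99×10^9)(1.997e-5)/(1.02)² = 1.73×10^5 N/C.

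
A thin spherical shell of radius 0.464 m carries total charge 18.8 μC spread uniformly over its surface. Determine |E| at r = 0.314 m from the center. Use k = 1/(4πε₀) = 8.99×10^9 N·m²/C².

Use a concentric Gaussian sphere at r = 0.314 m (inside the shell, r < 0.464 m).
No charge lies within this surface, so Q_enc = 0 and Gauss's law gives E·4πr² = 0 ⇒ E = 0.

|E| = 0 N/C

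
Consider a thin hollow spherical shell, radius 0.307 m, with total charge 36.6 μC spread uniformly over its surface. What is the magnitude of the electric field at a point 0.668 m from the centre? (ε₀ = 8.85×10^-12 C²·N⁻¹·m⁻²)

By spherical symmetry E is radial; choose a Gaussian sphere of radius r = 0.668 m (r > 0.307 m).
The entire shell is enclosed: Q_enc = 3.66×10^-5 C.
Applying ∮E·dA = Q_enc/ε₀ with Φ = E(4πr²):
E = |Q_enc|/(4πε₀r²) = (3.66e-5)/(4π·8.85×10^-12·(0.668)²) = 7.38e5 N/C.

7.38×10^5 N/C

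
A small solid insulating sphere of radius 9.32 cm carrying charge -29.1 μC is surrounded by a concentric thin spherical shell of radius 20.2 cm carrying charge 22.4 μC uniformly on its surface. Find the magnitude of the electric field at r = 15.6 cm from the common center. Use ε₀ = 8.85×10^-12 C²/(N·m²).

E ≈ 1.08e7 N/C

Symmetry ⇒ E = E(r) r̂. Gaussian sphere of radius r = 15.6 cm (between the bodies, 9.32 cm < r < 20.2 cm).
Only the inner charge is enclosed; the outer shell contributes nothing inside itself. Q_enc = -29.1 μC = -2.91e-5 C.
By Gauss's law, ∮E·dA = E·4πr² = Q_enc/ε₀.
E = |Q_enc|/(4πε₀r²) = (2.91×10^-5)/(4π·8.85×10^-12·(0.156)²) = 1.08×10^7 N/C.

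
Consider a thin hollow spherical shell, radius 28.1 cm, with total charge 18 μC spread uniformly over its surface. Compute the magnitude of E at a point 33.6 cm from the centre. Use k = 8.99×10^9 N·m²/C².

By spherical symmetry E is radial; choose a Gaussian sphere of radius r = 33.6 cm (r > 28.1 cm).
The entire shell is enclosed: Q_enc = 1.80×10^-5 C.
Since E is radial and uniform over the Gaussian sphere, Φ = E·4πr² = Q_enc/ε₀.
E = k|Q_enc|/r² = (8.99×10^9)(1.80×10^-5)/(0.336)² = 1.43×10^6 N/C.

E = 1.43e6 V/m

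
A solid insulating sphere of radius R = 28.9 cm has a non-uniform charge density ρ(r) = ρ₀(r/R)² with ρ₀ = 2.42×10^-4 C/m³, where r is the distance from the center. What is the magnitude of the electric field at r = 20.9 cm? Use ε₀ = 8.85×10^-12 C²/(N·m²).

By spherical symmetry E is radial; choose a Gaussian sphere of radius r = 20.9 cm (r < R).
Q_enc = ∫₀^r ρ(r')·4πr'² dr' = (4πρ₀/R²) ∫₀^r r'^4 dr' = 4πρ₀ r^5/(5·R²) = 2.904e-6 C.
Since E is radial and uniform over the Gaussian sphere, Φ = E·4πr² = Q_enc/ε₀.
E = |Q_enc|/(4πε₀r²) = (2.904e-6)/(4π·8.85×10^-12·(0.209)²) = 5.98×10^5 N/C.

E ≈ 5.98×10^5 N/C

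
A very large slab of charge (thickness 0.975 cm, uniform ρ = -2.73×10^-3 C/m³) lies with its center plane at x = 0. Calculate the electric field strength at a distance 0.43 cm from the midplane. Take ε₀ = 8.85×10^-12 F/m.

|E| ≈ 1.33×10^6 N/C

By symmetry E is perpendicular to the slab. A Gaussian pillbox from −0.43 cm to +0.43 cm (face area A) lies entirely within the slab.
Q_enc = ρ·(2x)·A and flux = 2EA, so 2EA = 2ρxA/ε₀ ⇒ E = |ρ|x/ε₀.
E = (2.73e-3)(0.0043)/(8.85×10^-12) = 1.33×10^6 N/C.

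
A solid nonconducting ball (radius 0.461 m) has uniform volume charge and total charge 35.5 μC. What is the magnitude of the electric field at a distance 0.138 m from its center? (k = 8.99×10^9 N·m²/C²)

By spherical symmetry E is radial; choose a Gaussian sphere of radius r = 0.138 m (r < R).
For a uniform sphere the enclosed fraction is (r/R)³, so Q_enc = (35.5 μC)(0.138/0.461)³ = 9.523×10^-7 C.
Gauss's law: E·4πr² = Q_enc/ε₀.
E = k|Q_enc|/r² = (8.99×10^9)(9.523e-7)/(0.138)² = 4.50e5 N/C.

4.50e5 V/m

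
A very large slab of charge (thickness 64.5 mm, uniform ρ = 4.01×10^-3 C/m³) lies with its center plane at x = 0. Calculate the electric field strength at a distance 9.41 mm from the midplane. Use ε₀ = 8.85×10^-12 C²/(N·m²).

|E| ≈ 4.26×10^6 V/m

By symmetry E is perpendicular to the slab. A Gaussian pillbox from −9.41 mm to +9.41 mm (face area A) lies entirely within the slab.
Q_enc = ρ·(2x)·A and flux = 2EA, so 2EA = 2ρxA/ε₀ ⇒ E = |ρ|x/ε₀.
E = (4.01e-3)(0.00941)/(8.85×10^-12) = 4.26×10^6 N/C.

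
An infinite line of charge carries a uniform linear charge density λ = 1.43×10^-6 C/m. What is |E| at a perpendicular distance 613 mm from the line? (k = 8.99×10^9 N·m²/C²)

|E| = 4.19×10^4 N/C

Choose a coaxial cylinder of radius r = 613 mm (arbitrary length L) as the Gaussian surface.
Q_enc = λL, so λ_enc = 1.43e-6 C/m.
Since E is radial and uniform over the curved surface, Φ = E·2πrL = Q_enc/ε₀ = λ_enc L/ε₀.
E = 2k|λ_enc|/r = 2(8.99×10^9)(1.43×10^-6)/(0.613) = 4.19×10^4 N/C.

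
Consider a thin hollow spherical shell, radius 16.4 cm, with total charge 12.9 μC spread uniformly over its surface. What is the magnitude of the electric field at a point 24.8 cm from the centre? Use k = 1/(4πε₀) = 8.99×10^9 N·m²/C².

E ≈ 1.89e6 N/C

By spherical symmetry E is radial; choose a Gaussian sphere of radius r = 24.8 cm (r > 16.4 cm).
The entire shell is enclosed: Q_enc = 1.29×10^-5 C.
Since E is radial and uniform over the Gaussian sphere, Φ = E·4πr² = Q_enc/ε₀.
E = k|Q_enc|/r² = (8.99×10^9)(1.29×10^-5)/(0.248)² = 1.89e6 N/C.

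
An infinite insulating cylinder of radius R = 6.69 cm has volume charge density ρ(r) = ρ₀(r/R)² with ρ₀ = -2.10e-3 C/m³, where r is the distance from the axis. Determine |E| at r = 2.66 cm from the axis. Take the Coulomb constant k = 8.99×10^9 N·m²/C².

By cylindrical symmetry E is radial; use a coaxial Gaussian cylinder of radius 2.66 cm and length L (r < R).
λ_enc = ∫₀^r ρ(r')·2πr' dr' = (2πρ₀/R²)·r^4/4 = -3.69×10^-7 C/m.
By Gauss's law (flux through the curved wall only), E·2πrL = λ_enc L/ε₀.
E = 2k|λ_enc|/r = 2(8.99×10^9)(3.69×10^-7)/(0.0266) = 2.49×10^5 N/C.

E = 2.49e5 V/m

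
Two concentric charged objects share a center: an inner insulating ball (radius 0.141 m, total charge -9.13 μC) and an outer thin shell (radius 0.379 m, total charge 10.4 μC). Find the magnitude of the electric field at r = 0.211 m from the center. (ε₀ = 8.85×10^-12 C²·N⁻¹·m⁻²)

|E| = 1.84×10^6 V/m

Use a concentric Gaussian sphere at r = 0.211 m (between the bodies, 0.141 m < r < 0.379 m).
The shell at 0.379 m lies outside the Gaussian surface, so Q_enc = -9.13 μC = -9.13e-6 C.
By Gauss's law, ∮E·dA = E·4πr² = Q_enc/ε₀.
E = |Q_enc|/(4πε₀r²) = (9.13×10^-6)/(4π·8.85×10^-12·(0.211)²) = 1.84×10^6 N/C.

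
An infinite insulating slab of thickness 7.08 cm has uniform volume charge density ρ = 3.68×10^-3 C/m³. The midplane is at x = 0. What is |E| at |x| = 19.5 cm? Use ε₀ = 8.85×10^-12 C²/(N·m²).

The point |x| = 19.5 cm lies outside the slab (half-thickness 0.0354 m). A symmetric pillbox spanning the full slab encloses Q_enc = ρ·d·A.
Flux = 2EA ⇒ E = |ρ|d/(2ε₀), independent of distance outside.
E = (3.68×10^-3)(0.0708)/(2·8.85×10^-12) = 1.47×10^7 N/C.

E ≈ 1.47e7 N/C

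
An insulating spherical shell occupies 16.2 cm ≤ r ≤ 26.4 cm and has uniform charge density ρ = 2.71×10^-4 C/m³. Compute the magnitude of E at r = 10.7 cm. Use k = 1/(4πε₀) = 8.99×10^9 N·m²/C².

|E| = 0 V/m

Take a concentric spherical Gaussian surface of radius r = 10.7 cm (r < 16.2 cm, inside the empty cavity).
Q_enc = 0 (all charge lies at larger r); Gauss's law gives E = 0.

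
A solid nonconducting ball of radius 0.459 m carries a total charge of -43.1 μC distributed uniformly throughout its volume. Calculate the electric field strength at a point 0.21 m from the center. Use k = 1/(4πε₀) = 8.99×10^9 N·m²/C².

Symmetry ⇒ E = E(r) r̂. Gaussian sphere of radius r = 0.21 m (r < R).
For a uniform sphere the enclosed fraction is (r/R)³, so Q_enc = (-43.1 μC)(0.21/0.459)³ = -4.128×10^-6 C.
Since E is radial and uniform over the Gaussian sphere, Φ = E·4πr² = Q_enc/ε₀.
E = k|Q_enc|/r² = (8.99×10^9)(4.128×10^-6)/(0.21)² = 8.41e5 N/C.

E = 8.41e5 N/C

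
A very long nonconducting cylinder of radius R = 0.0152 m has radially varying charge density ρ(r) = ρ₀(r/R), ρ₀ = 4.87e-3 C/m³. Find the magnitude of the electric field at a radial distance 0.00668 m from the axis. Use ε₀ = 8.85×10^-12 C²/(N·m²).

By cylindrical symmetry E is radial; use a coaxial Gaussian cylinder of radius 0.00668 m and length L (r < R).
Integrating ρ over the cross-section to radius r: λ_enc = (2πρ₀/R) ∫₀^r r'^2 dr' = 2πρ₀ r^3/(3·R) = 2.00×10^-7 C/m.
Since E is radial and uniform over the curved surface, Φ = E·2πrL = Q_enc/ε₀ = λ_enc L/ε₀.
E = |λ_enc|/(2πε₀r) = (2.00e-7)/(2π·8.85×10^-12·0.00668) = 5.38×10^5 N/C.

E ≈ 5.38×10^5 V/m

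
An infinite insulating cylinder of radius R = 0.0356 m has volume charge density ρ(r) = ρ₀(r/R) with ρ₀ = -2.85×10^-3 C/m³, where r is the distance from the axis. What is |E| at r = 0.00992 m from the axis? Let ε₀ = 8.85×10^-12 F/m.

By cylindrical symmetry E is radial; use a coaxial Gaussian cylinder of radius 0.00992 m and length L (r < R).
λ_enc = ∫₀^r ρ(r')·2πr' dr' = (2πρ₀/R)·r^3/3 = -1.637×10^-7 C/m.
Since E is radial and uniform over the curved surface, Φ = E·2πrL = Q_enc/ε₀ = λ_enc L/ε₀.
E = |λ_enc|/(2πε₀r) = (1.637×10^-7)/(2π·8.85×10^-12·0.00992) = 2.97×10^5 N/C.

|E| = 2.97e5 V/m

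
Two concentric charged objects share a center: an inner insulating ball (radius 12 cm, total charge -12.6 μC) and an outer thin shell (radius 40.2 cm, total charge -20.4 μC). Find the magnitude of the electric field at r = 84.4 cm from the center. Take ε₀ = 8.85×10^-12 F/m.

|E| ≈ 4.17×10^5 N/C

Use a concentric Gaussian sphere at r = 84.4 cm (r > 40.2 cm, enclosing both).
Q_enc = (-12.6 μC) + (-20.4 μC) = -3.30e-5 C.
Gauss's law: E·4πr² = Q_enc/ε₀.
E = |Q_enc|/(4πε₀r²) = (3.30e-5)/(4π·8.85×10^-12·(0.844)²) = 4.17×10^5 N/C.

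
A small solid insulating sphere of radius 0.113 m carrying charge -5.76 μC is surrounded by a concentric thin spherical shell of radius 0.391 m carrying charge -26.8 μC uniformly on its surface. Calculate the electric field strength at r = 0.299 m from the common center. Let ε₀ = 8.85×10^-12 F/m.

E = 5.79e5 V/m

By spherical symmetry E is radial; choose a Gaussian sphere of radius r = 0.299 m (between the bodies, 0.113 m < r < 0.391 m).
The shell at 0.391 m lies outside the Gaussian surface, so Q_enc = -5.76 μC = -5.76×10^-6 C.
Since E is radial and uniform over the Gaussian sphere, Φ = E·4πr² = Q_enc/ε₀.
E = |Q_enc|/(4πε₀r²) = (5.76×10^-6)/(4π·8.85×10^-12·(0.299)²) = 5.79×10^5 N/C.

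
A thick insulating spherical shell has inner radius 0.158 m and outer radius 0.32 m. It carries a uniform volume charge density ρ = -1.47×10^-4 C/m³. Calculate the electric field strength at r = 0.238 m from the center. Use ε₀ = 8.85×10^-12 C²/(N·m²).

Take a concentric spherical Gaussian surface of radius r = 0.238 m (within the shell material, 0.158 m < r < 0.32 m).
Enclosed charge is the volume from a to r: Q_enc = (4π/3)ρ(r³ − a³) = -5.872×10^-6 C.
Since E is radial and uniform over the Gaussian sphere, Φ = E·4πr² = Q_enc/ε₀.
E = |Q_enc|/(4πε₀r²) = (5.872e-6)/(4π·8.85×10^-12·(0.238)²) = 9.32×10^5 N/C.

|E| ≈ 9.32×10^5 N/C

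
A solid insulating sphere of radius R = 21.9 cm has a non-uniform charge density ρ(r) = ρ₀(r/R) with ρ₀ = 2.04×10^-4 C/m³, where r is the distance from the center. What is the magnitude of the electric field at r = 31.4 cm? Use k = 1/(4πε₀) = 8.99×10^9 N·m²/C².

6.14×10^5 V/m

Take a concentric spherical Gaussian surface of radius r = 31.4 cm (r > R, all charge enclosed).
Q_enc = 4π ∫₀^R ρ₀(r'/R)^1 r'² dr' = 4πρ₀R³/4 = 6.732×10^-6 C.
Applying ∮E·dA = Q_enc/ε₀ with Φ = E(4πr²):
E = k|Q_enc|/r² = (8.99×10^9)(6.732×10^-6)/(0.314)² = 6.14×10^5 N/C.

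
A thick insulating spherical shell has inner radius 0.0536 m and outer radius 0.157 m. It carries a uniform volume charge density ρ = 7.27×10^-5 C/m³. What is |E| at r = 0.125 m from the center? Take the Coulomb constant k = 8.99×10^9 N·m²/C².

E ≈ 3.15e5 N/C

Use a concentric Gaussian sphere at r = 0.125 m (within the shell material, 0.0536 m < r < 0.157 m).
Enclosed charge is the volume from a to r: Q_enc = (4π/3)ρ(r³ − a³) = 5.479×10^-7 C.
Applying ∮E·dA = Q_enc/ε₀ with Φ = E(4πr²):
E = k|Q_enc|/r² = (8.99×10^9)(5.479×10^-7)/(0.125)² = 3.15e5 N/C.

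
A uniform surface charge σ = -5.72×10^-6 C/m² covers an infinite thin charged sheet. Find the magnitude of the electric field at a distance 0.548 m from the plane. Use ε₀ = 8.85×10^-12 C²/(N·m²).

Choose a cylindrical pillbox piercing the sheet, end faces (area A) parallel to it.
Flux Φ = 2EA and Q_enc = σA, so 2EA = σA/ε₀ ⇒ E = |σ|/(2ε₀), independent of distance.
E = |σ|/(2ε₀) = (5.72e-6)/(2·8.85×10^-12) = 3.23×10^5 N/C.

E = 3.23×10^5 N/C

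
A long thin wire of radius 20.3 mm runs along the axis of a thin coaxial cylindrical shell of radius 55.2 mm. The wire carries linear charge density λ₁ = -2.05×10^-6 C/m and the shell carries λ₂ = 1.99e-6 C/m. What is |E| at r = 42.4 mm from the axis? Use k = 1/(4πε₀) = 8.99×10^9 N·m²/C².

|E| ≈ 8.69×10^5 N/C

By cylindrical symmetry E is radial; use a coaxial Gaussian cylinder of radius 42.4 mm and length L (between the conductors, 20.3 mm < r < 55.2 mm).
Only the inner wire is enclosed; the outer shell contributes nothing inside itself. λ_enc = λ₁ = -2.05×10^-6 C/m.
Applying ∮E·dA = Q_enc/ε₀ with the end caps contributing no flux:
E = 2k|λ_enc|/r = 2(8.99×10^9)(2.05×10^-6)/(0.0424) = 8.69×10^5 N/C.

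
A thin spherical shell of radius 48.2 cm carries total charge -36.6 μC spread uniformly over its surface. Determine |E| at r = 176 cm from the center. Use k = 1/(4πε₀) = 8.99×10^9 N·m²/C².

E = 1.06×10^5 N/C

Symmetry ⇒ E = E(r) r̂. Gaussian sphere of radius r = 176 cm (r > 48.2 cm).
The entire shell is enclosed: Q_enc = -3.66e-5 C.
Since E is radial and uniform over the Gaussian sphere, Φ = E·4πr² = Q_enc/ε₀.
E = k|Q_enc|/r² = (8.99×10^9)(3.66×10^-5)/(1.76)² = 1.06×10^5 N/C.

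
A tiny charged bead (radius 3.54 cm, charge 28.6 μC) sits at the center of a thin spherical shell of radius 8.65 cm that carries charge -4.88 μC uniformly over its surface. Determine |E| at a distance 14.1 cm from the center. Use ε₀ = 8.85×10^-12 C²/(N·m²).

E = 1.07e7 N/C

By spherical symmetry E is radial; choose a Gaussian sphere of radius r = 14.1 cm (r > 8.65 cm, enclosing both).
Q_enc = (28.6 μC) + (-4.88 μC) = 2.372×10^-5 C.
Since E is radial and uniform over the Gaussian sphere, Φ = E·4πr² = Q_enc/ε₀.
E = |Q_enc|/(4πε₀r²) = (2.372e-5)/(4π·8.85×10^-12·(0.141)²) = 1.07×10^7 N/C.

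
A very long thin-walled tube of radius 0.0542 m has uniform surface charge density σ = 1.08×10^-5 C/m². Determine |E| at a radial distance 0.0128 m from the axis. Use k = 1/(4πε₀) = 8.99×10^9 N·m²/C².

E = 0 (no enclosed charge)

By cylindrical symmetry E is radial; use a coaxial Gaussian cylinder of radius 0.0128 m and length L (r < 0.0542 m, inside the shell).
No charge is enclosed, so Gauss's law gives E·2πrL = 0 ⇒ E = 0.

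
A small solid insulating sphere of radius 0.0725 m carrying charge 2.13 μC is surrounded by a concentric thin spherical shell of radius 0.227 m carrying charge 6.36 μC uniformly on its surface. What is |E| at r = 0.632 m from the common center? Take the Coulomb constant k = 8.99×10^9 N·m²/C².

1.91×10^5 V/m

Take a concentric spherical Gaussian surface of radius r = 0.632 m (r > 0.227 m, enclosing both).
Q_enc = (2.13 μC) + (6.36 μC) = 8.49×10^-6 C.
Gauss's law: E·4πr² = Q_enc/ε₀.
E = k|Q_enc|/r² = (8.99×10^9)(8.49×10^-6)/(0.632)² = 1.91×10^5 N/C.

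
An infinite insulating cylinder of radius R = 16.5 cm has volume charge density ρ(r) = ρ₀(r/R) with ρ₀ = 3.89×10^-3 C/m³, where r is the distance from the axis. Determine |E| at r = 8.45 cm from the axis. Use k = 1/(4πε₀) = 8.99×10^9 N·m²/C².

Take a coaxial cylindrical Gaussian surface of radius r = 8.45 cm and length L (r < R).
λ_enc = ∫₀^r ρ(r')·2πr' dr' = (2πρ₀/R)·r^3/3 = 2.979×10^-5 C/m.
By Gauss's law (flux through the curved wall only), E·2πrL = λ_enc L/ε₀.
E = 2k|λ_enc|/r = 2(8.99×10^9)(2.979e-5)/(0.0845) = 6.34e6 N/C.

|E| = 6.34×10^6 N/C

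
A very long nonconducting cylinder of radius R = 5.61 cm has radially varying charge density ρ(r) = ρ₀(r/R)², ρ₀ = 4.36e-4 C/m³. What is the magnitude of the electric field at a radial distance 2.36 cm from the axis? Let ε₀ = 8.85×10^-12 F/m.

By cylindrical symmetry E is radial; use a coaxial Gaussian cylinder of radius 2.36 cm and length L (r < R).
Integrating ρ over the cross-section to radius r: λ_enc = (2πρ₀/R²) ∫₀^r r'^3 dr' = 2πρ₀ r^4/(4·R²) = 6.75×10^-8 C/m.
Applying ∮E·dA = Q_enc/ε₀ with the end caps contributing no flux:
E = |λ_enc|/(2πε₀r) = (6.75×10^-8)/(2π·8.85×10^-12·0.0236) = 5.14×10^4 N/C.

|E| ≈ 5.14e4 V/m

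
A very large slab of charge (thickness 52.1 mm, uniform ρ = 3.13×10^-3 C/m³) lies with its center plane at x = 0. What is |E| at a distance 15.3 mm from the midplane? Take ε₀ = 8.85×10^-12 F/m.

|E| ≈ 5.41e6 N/C

By symmetry E is perpendicular to the slab. A Gaussian pillbox from −15.3 mm to +15.3 mm (face area A) lies entirely within the slab.
Q_enc = ρ·(2x)·A and flux = 2EA, so 2EA = 2ρxA/ε₀ ⇒ E = |ρ|x/ε₀.
E = (3.13×10^-3)(0.0153)/(8.85×10^-12) = 5.41×10^6 N/C.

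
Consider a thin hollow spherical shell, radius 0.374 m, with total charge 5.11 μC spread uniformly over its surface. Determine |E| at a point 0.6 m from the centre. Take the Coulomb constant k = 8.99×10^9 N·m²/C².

Use a concentric Gaussian sphere at r = 0.6 m (r > 0.374 m).
The entire shell is enclosed: Q_enc = 5.11×10^-6 C.
Since E is radial and uniform over the Gaussian sphere, Φ = E·4πr² = Q_enc/ε₀.
E = k|Q_enc|/r² = (8.99×10^9)(5.11×10^-6)/(0.6)² = 1.28×10^5 N/C.

1.28e5 N/C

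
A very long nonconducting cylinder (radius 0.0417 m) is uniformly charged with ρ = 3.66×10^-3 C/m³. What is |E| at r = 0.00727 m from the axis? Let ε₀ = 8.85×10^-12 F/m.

Coaxial Gaussian cylinder, radius r = 0.00727 m, length L (r < R).
Enclosed charge per unit length: λ_enc = ρ·πr² = (3.66×10^-3)π(0.00727)² = 6.077×10^-7 C/m.
By Gauss's law (flux through the curved wall only), E·2πrL = λ_enc L/ε₀.
E = |λ_enc|/(2πε₀r) = (6.077×10^-7)/(2π·8.85×10^-12·0.00727) = 1.50×10^6 N/C.

E = 1.50e6 N/C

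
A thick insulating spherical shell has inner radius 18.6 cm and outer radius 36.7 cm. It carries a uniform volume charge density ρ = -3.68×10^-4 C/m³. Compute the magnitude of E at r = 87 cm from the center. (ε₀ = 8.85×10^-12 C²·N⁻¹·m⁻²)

E = 7.87e5 N/C

Use a concentric Gaussian sphere at r = 87 cm (r > 36.7 cm, enclosing the whole shell).
Q_enc = ρ·(4π/3)(b³ − a³) = (-3.68×10^-4)·(4π/3)·((0.367)³ − (0.186)³) = -6.628e-5 C.
By Gauss's law, ∮E·dA = E·4πr² = Q_enc/ε₀.
E = |Q_enc|/(4πε₀r²) = (6.628×10^-5)/(4π·8.85×10^-12·(0.87)²) = 7.87×10^5 N/C.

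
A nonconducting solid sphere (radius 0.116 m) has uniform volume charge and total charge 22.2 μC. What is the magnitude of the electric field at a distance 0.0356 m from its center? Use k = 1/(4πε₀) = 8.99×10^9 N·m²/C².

4.55×10^6 N/C

By spherical symmetry E is radial; choose a Gaussian sphere of radius r = 0.0356 m (r < R).
For a uniform sphere the enclosed fraction is (r/R)³, so Q_enc = (22.2 μC)(0.0356/0.116)³ = 6.417×10^-7 C.
By Gauss's law, ∮E·dA = E·4πr² = Q_enc/ε₀.
E = k|Q_enc|/r² = (8.99×10^9)(6.417×10^-7)/(0.0356)² = 4.55×10^6 N/C.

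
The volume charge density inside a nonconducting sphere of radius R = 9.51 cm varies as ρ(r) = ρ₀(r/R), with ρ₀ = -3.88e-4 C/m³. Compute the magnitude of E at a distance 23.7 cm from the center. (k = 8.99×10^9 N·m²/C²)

Use a concentric Gaussian sphere at r = 23.7 cm (r > R, all charge enclosed).
Q_enc = 4π ∫₀^R ρ₀(r'/R)^1 r'² dr' = 4πρ₀R³/4 = -1.048×10^-6 C.
Since E is radial and uniform over the Gaussian sphere, Φ = E·4πr² = Q_enc/ε₀.
E = k|Q_enc|/r² = (8.99×10^9)(1.048e-6)/(0.237)² = 1.68e5 N/C.

1.68×10^5 N/C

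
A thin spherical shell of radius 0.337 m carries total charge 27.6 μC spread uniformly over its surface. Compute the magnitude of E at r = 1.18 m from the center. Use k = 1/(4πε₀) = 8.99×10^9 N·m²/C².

E = 1.78e5 N/C

Take a concentric spherical Gaussian surface of radius r = 1.18 m (r > 0.337 m).
The entire shell is enclosed: Q_enc = 2.76×10^-5 C.
By Gauss's law, ∮E·dA = E·4πr² = Q_enc/ε₀.
E = k|Q_enc|/r² = (8.99×10^9)(2.76e-5)/(1.18)² = 1.78×10^5 N/C.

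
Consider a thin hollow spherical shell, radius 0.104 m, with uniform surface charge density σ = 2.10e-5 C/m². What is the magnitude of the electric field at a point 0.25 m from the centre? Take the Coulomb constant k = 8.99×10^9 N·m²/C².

E ≈ 4.11×10^5 V/m

Use a concentric Gaussian sphere at r = 0.25 m (r > 0.104 m).
The entire shell is enclosed: Q_enc = σ·4πR² = (2.10×10^-5)·4π·(0.104)² = 2.854×10^-6 C.
Since E is radial and uniform over the Gaussian sphere, Φ = E·4πr² = Q_enc/ε₀.
E = k|Q_enc|/r² = (8.99×10^9)(2.854e-6)/(0.25)² = 4.11e5 N/C.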